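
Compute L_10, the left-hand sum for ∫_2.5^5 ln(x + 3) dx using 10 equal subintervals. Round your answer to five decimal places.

4.71229

Δx = (5 − 2.5)/10 = 0.25.
Left endpoints: 2.5, 2.75, 3, 3.25, 3.5, 3.75, 4, 4.25, 4.5, 4.75.
f(2.5) ≈ 1.70475, f(2.75) ≈ 1.74920, f(3) ≈ 1.79176, f(3.25) ≈ 1.83258, f(3.5) ≈ 1.87180, f(3.75) ≈ 1.90954, f(4) ≈ 1.94591, f(4.25) ≈ 1.98100, f(4.5) ≈ 2.01490, f(4.75) ≈ 2.04769.
Sum = Δx · [f(2.5) + f(2.75) + f(3) + ...].
Sum ≈ 4.71229.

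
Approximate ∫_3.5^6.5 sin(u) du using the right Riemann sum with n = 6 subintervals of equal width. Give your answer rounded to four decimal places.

-1.7315

Δu = (6.5 − 3.5)/6 = 0.5.
Right endpoints: 4, 4.5, 5, 5.5, 6, 6.5.
f(4) ≈ -0.7568, f(4.5) ≈ -0.9775, f(5) ≈ -0.9589, f(5.5) ≈ -0.7055, f(6) ≈ -0.2794, f(6.5) ≈ 0.2151.
Sum = Δu · [f(4) + f(4.5) + f(5) + ...].
Sum ≈ -1.7315.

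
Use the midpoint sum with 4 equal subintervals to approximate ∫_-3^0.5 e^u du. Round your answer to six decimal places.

Δu = (0.5 − (-3))/4 = 0.875.
Midpoints: -2.5625, -1.6875, -0.8125, 0.0625.
f(-2.5625) ≈ 0.077112, f(-1.6875) ≈ 0.184981, f(-0.8125) ≈ 0.443747, f(0.0625) ≈ 1.064494.
Sum = Δu · [f(-2.5625) + f(-1.6875) + f(-0.8125) + f(0.0625)].
Sum ≈ 1.549043.

1.549043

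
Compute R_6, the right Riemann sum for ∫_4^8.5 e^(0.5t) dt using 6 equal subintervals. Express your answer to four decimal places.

Δt = (8.5 − 4)/6 = 0.75.
Right endpoints: 4.75, 5.5, 6.25, 7, 7.75, 8.5.
f(4.75) ≈ 10.7510, f(5.5) ≈ 15.6426, f(6.25) ≈ 22.7599, f(7) ≈ 33.1155, f(7.75) ≈ 48.1827, f(8.5) ≈ 70.1054.
Sum = Δt · [f(4.75) + f(5.5) + f(6.25) + ...].
Sum ≈ 150.4178.

150.4178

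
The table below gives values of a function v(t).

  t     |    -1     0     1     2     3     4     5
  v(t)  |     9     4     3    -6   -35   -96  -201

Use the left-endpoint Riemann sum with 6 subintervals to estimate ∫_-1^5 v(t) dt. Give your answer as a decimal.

-121

Δt = 1.
Sum = 1·[9 + 4 + 3 + (-6) + (-35) + (-96)] = -121.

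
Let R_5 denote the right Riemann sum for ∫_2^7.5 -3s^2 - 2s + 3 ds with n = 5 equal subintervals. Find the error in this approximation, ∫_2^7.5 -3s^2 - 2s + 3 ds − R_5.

95.59

Exact integral: ∫_2^7.5 f(s) ds = -449.625.
R_5 = -545.215.
Error = -449.625 − (-545.215) = 95.59.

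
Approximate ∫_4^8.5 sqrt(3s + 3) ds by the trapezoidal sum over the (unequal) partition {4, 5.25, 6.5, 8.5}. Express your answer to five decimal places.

Subinterval widths: 1.25, 1.25, 2.
f(4) ≈ 3.87298, f(5.25) ≈ 4.33013, f(6.5) ≈ 4.74342, f(8.5) ≈ 5.33854.
On each subinterval the trapezoid contributes (Δs_i/2)·[f(s_{i-1}) + f(s_i)].
Sum ≈ 20.87986.

20.87986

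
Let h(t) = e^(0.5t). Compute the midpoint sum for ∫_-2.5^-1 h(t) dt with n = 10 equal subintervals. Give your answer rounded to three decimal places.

0.640

Δt = (-1 − (-2.5))/10 = 0.15.
Midpoints: -2.425, -2.275, -2.125, -1.975, -1.825, -1.675, -1.525, -1.375, -1.225, -1.075.
h(-2.425) ≈ 0.297, h(-2.275) ≈ 0.321, h(-2.125) ≈ 0.346, h(-1.975) ≈ 0.373, h(-1.825) ≈ 0.402, h(-1.675) ≈ 0.433, h(-1.525) ≈ 0.466, h(-1.375) ≈ 0.503, h(-1.225) ≈ 0.542, h(-1.075) ≈ 0.584.
Sum = Δt · [h(-2.425) + h(-2.275) + h(-2.125) + ...].
Sum ≈ 0.640.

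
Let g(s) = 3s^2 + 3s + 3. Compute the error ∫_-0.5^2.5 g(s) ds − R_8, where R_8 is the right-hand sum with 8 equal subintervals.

Exact integral: ∫_-0.5^2.5 g(s) ds = 33.75.
R_8 = 39.0234375.
Error = 33.75 − 39.0234375 = -5.2734375.

-5.2734375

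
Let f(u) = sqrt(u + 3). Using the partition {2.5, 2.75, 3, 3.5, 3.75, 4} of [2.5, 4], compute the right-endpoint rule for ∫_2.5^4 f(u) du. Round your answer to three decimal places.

3.798

Subinterval widths: 0.25, 0.25, 0.5, 0.25, 0.25.
Right endpoints: 2.75, 3, 3.5, 3.75, 4.
f(2.75) ≈ 2.398, f(3) ≈ 2.449, f(3.5) ≈ 2.550, f(3.75) ≈ 2.598, f(4) ≈ 2.646.
Sum = Σ Δu_i · f(u_i).
Sum ≈ 3.798.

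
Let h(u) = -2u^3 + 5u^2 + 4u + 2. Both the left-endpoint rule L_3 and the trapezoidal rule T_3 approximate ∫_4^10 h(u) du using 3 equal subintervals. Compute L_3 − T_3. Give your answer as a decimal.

L_3 = -1852.
T_3 = -3280.
L_3 − T_3 = 1428.

1428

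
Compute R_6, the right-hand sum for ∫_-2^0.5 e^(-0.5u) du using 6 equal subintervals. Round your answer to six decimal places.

3.488923

Δu = (0.5 − (-2))/6 = 5/12.
Right endpoints: -19/12, -7/6, -0.75, -1/3, 1/12, 0.5.
f(-19/12) ≈ 2.207072, f(-7/6) ≈ 1.792002, f(-0.75) ≈ 1.454991, f(-1/3) ≈ 1.181360, f(1/12) ≈ 0.959189, f(0.5) ≈ 0.778801.
Sum = Δu · [f(-19/12) + f(-7/6) + f(-0.75) + ...].
Sum ≈ 3.488923.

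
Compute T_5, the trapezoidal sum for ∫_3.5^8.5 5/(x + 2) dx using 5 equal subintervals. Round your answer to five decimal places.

Δx = (8.5 − 3.5)/5 = 1.
f(3.5) = 10/11, f(4.5) = 10/13, f(5.5) = 2/3, f(6.5) = 10/17, f(7.5) = 10/19, f(8.5) = 10/21.
T_5 = (Δx/2)·[f(x_0) + 2f(x_1) + ... + 2f(x_{4}) + f(x_5)].
Sum ≈ 3.24309.

3.24309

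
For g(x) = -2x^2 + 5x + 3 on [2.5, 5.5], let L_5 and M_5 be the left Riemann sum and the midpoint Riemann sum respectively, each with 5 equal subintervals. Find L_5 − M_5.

L_5 = -21.96.
M_5 = -31.32.
L_5 − M_5 = 9.36.

9.36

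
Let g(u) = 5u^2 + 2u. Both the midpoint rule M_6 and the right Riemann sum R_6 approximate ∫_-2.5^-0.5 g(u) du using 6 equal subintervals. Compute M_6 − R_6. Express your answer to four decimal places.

4.0556

M_6 ≈ 19.740741.
R_6 ≈ 15.685185.
M_6 − R_6 ≈ 4.0556.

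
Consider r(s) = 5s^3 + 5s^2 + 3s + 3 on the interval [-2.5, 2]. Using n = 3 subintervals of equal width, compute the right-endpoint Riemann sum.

Δs = (2 − (-2.5))/3 = 1.5.
Right endpoints: -1, 0.5, 2.
r(-1) = 0, r(0.5) = 6.375, r(2) = 69.
Sum = Δs · [r(-1) + r(0.5) + r(2)].
Sum = 113.0625.

113.0625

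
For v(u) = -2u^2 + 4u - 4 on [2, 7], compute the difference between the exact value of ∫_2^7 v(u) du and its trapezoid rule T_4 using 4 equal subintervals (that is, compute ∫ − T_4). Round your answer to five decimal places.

Exact integral: ∫_2^7 v(u) du ≈ -153.3333333.
T_4 = -155.9375.
Error ≈ -153.3333333 − (-155.9375) ≈ 2.60417.

2.60417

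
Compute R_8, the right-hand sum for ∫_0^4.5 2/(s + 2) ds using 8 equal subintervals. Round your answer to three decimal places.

Δs = (4.5 − 0)/8 = 0.5625.
Right endpoints: 0.5625, 1.125, 1.6875, 2.25, 2.8125, 3.375, 3.9375, 4.5.
f(0.5625) = 32/41, f(1.125) = 0.64, f(1.6875) = 32/59, f(2.25) = 8/17, f(2.8125) = 32/77, f(3.375) = 16/43, f(3.9375) = 32/95, f(4.5) = 4/13.
Sum = Δs · [f(0.5625) + f(1.125) + f(1.6875) + ...].
Sum ≈ 2.174.

2.174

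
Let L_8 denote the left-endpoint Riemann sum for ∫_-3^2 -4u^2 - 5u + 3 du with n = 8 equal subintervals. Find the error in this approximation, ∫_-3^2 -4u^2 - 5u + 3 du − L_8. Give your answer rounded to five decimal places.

-0.26042

Exact integral: ∫_-3^2 f(u) du ≈ -19.1666667.
L_8 = -18.90625.
Error ≈ -19.1666667 − (-18.90625) ≈ -0.26042.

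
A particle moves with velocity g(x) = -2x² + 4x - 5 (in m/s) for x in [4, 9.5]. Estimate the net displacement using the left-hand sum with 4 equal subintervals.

-324.4140625

Δx = (9.5 − 4)/4 = 1.375.
Left endpoints: 4, 5.375, 6.75, 8.125.
g(4) = -21, g(5.375) = -41.28125, g(6.75) = -69.125, g(8.125) = -104.53125.
Sum = Δx · [g(4) + g(5.375) + g(6.75) + g(8.125)].
Sum = -324.4140625.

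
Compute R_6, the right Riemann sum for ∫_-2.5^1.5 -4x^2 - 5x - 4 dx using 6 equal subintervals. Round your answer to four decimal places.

Δx = (1.5 − (-2.5))/6 = 2/3.
Right endpoints: -11/6, -7/6, -0.5, 1/6, 5/6, 1.5.
f(-11/6) = -149/18, f(-7/6) = -65/18, f(-0.5) = -2.5, f(1/6) = -89/18, f(5/6) = -197/18, f(1.5) = -20.5.
Sum = Δx · [f(-11/6) + f(-7/6) + f(-0.5) + ...].
Sum ≈ -33.8519.

-33.8519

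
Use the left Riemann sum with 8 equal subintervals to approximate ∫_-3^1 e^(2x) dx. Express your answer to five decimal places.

2.14941

Δx = (1 − (-3))/8 = 0.5.
Left endpoints: -3, -2.5, -2, -1.5, -1, -0.5, 0, 0.5.
f(-3) ≈ 0.00248, f(-2.5) ≈ 0.00674, f(-2) ≈ 0.01832, f(-1.5) ≈ 0.04979, f(-1) ≈ 0.13534, f(-0.5) ≈ 0.36788, f(0) ≈ 1.00000, f(0.5) ≈ 2.71828.
Sum = Δx · [f(-3) + f(-2.5) + f(-2) + ...].
Sum ≈ 2.14941.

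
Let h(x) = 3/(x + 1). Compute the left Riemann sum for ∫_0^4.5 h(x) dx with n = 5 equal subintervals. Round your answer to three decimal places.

Δx = (4.5 − 0)/5 = 0.9.
Left endpoints: 0, 0.9, 1.8, 2.7, 3.6.
h(0) = 3, h(0.9) = 30/19, h(1.8) = 15/14, h(2.7) = 30/37, h(3.6) = 15/23.
Sum = Δx · [h(0) + h(0.9) + h(1.8) + h(2.7) + h(3.6)].
Sum ≈ 6.402.

6.402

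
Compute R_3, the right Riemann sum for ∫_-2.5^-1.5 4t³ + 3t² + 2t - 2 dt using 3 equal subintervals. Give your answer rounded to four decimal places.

-21.6389

Δt = (-1.5 − (-2.5))/3 = 1/3.
Right endpoints: -13/6, -11/6, -1.5.
f(-13/6) = -3557/108, f(-11/6) = -2185/108, f(-1.5) = -11.75.
Sum = Δt · [f(-13/6) + f(-11/6) + f(-1.5)].
Sum ≈ -21.6389.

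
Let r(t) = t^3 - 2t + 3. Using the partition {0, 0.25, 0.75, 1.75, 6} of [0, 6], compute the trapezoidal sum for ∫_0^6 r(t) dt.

455.390625

Subinterval widths: 0.25, 0.5, 1, 4.25.
r(0) = 3, r(0.25) = 2.515625, r(0.75) = 1.921875, r(1.75) = 4.859375, r(6) = 207.
On each subinterval the trapezoid contributes (Δt_i/2)·[r(t_{i-1}) + r(t_i)].
Sum = 455.390625.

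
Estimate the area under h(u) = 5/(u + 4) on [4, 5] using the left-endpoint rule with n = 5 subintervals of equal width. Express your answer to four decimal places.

0.5959

Δu = (5 − 4)/5 = 0.2.
Left endpoints: 4, 4.2, 4.4, 4.6, 4.8.
h(4) = 0.625, h(4.2) = 25/41, h(4.4) = 25/42, h(4.6) = 25/43, h(4.8) = 25/44.
Sum = Δu · [h(4) + h(4.2) + h(4.4) + h(4.6) + h(4.8)].
Sum ≈ 0.5959.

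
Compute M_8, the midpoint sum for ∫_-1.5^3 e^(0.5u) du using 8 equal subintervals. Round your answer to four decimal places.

7.9923

Δu = (3 − (-1.5))/8 = 0.5625.
Midpoints: -1.21875, -0.65625, -0.09375, 0.46875, 1.03125, 1.59375, 2.15625, 2.71875.
f(-1.21875) ≈ 0.5437, f(-0.65625) ≈ 0.7203, f(-0.09375) ≈ 0.9542, f(0.46875) ≈ 1.2641, f(1.03125) ≈ 1.6747, f(1.59375) ≈ 2.2186, f(2.15625) ≈ 2.9392, f(2.71875) ≈ 3.8938.
Sum = Δu · [f(-1.21875) + f(-0.65625) + f(-0.09375) + ...].
Sum ≈ 7.9923.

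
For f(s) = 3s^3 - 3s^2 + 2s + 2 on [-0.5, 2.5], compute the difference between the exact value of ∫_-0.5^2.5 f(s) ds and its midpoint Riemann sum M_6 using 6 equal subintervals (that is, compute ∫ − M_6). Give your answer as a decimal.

0.375

Exact integral: ∫_-0.5^2.5 f(s) ds = 25.5.
M_6 = 25.125.
Error = 25.5 − 25.125 = 0.375.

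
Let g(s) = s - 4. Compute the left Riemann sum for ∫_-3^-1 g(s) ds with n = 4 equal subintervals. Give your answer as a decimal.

Δs = (-1 − (-3))/4 = 0.5.
Left endpoints: -3, -2.5, -2, -1.5.
g(-3) = -7, g(-2.5) = -6.5, g(-2) = -6, g(-1.5) = -5.5.
Sum = Δs · [g(-3) + g(-2.5) + g(-2) + g(-1.5)].
Sum = -12.5.

-12.5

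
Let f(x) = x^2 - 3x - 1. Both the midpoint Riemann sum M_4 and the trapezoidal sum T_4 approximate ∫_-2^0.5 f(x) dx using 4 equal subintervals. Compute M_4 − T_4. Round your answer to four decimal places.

M_4 ≈ 5.751953.
T_4 = 5.99609375.
M_4 − T_4 ≈ -0.2441.

-0.2441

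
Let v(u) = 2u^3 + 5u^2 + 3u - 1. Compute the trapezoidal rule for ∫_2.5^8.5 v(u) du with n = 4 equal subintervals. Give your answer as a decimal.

Δu = (8.5 − 2.5)/4 = 1.5.
v(2.5) = 69, v(4) = 219, v(5.5) = 499.5, v(7) = 951, v(8.5) = 1614.
T_4 = (Δu/2)·[v(u_0) + 2v(u_1) + 2v(u_2) + 2v(u_3) + v(u_4)].
Sum = 3766.5.

3766.5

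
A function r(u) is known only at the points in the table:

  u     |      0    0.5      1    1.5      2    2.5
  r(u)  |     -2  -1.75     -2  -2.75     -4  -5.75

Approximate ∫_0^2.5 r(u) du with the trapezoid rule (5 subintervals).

Δu = 0.5.
T_5 = (0.5/2)·[(-2) + 2·(-1.75) + 2·(-2) + 2·(-2.75) + 2·(-4) + (-5.75)] = -7.1875.

-7.1875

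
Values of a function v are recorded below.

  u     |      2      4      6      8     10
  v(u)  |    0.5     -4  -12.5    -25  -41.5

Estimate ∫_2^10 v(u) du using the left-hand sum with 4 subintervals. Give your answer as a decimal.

-82

Δu = 2.
Sum = 2·[0.5 + (-4) + (-12.5) + (-25)] = -82.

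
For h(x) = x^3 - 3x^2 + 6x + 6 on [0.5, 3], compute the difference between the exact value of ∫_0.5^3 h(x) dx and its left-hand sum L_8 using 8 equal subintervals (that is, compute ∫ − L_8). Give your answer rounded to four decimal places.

2.3499

Exact integral: ∫_0.5^3 h(x) dx = 34.609375.
L_8 ≈ 32.259521.
Error ≈ 34.609375 − 32.259521 ≈ 2.3499.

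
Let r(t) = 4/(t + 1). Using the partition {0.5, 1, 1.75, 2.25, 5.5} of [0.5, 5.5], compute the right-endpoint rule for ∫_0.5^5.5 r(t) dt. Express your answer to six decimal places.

Subinterval widths: 0.5, 0.75, 0.5, 3.25.
Right endpoints: 1, 1.75, 2.25, 5.5.
r(1) = 2, r(1.75) = 16/11, r(2.25) = 16/13, r(5.5) = 8/13.
Sum = Σ Δt_i · r(t_i).
Sum ≈ 4.706294.

4.706294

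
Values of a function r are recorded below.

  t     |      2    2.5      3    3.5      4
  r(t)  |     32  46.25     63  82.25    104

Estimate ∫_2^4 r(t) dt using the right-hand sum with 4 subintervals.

Δt = 0.5.
Sum = 0.5·[46.25 + 63 + 82.25 + 104] = 147.75.

147.75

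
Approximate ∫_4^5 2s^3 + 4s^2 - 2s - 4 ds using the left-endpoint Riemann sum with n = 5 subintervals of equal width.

237.44

Δs = (5 − 4)/5 = 0.2.
Left endpoints: 4, 4.2, 4.4, 4.6, 4.8.
f(4) = 180, f(4.2) = 206.336, f(4.4) = 235.008, f(4.6) = 266.112, f(4.8) = 299.744.
Sum = Δs · [f(4) + f(4.2) + f(4.4) + f(4.6) + f(4.8)].
Sum = 237.44.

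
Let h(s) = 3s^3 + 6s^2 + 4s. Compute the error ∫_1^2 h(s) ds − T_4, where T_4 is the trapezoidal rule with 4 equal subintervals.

-0.203125

Exact integral: ∫_1^2 h(s) ds = 31.25.
T_4 = 31.453125.
Error = 31.25 − 31.453125 = -0.203125.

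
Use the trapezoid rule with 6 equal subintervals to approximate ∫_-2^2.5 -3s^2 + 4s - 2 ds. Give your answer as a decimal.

-29.390625

Δs = (2.5 − (-2))/6 = 0.75.
f(-2) = -22, f(-1.25) = -11.6875, f(-0.5) = -4.75, f(0.25) = -1.1875, f(1) = -1, f(1.75) = -4.1875, f(2.5) = -10.75.
T_6 = (Δs/2)·[f(s_0) + 2f(s_1) + ... + 2f(s_{5}) + f(s_6)].
Sum = -29.390625.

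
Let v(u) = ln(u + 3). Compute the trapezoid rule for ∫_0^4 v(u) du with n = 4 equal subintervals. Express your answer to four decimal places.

6.3098

Δu = (4 − 0)/4 = 1.
v(0) ≈ 1.0986, v(1) ≈ 1.3863, v(2) ≈ 1.6094, v(3) ≈ 1.7918, v(4) ≈ 1.9459.
T_4 = (Δu/2)·[v(u_0) + 2v(u_1) + 2v(u_2) + 2v(u_3) + v(u_4)].
Sum ≈ 6.3098.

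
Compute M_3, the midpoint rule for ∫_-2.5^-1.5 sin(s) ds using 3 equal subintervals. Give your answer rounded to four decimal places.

Δs = (-1.5 − (-2.5))/3 = 1/3.
Midpoints: -7/3, -2, -5/3.
f(-7/3) ≈ -0.7231, f(-2) ≈ -0.9093, f(-5/3) ≈ -0.9954.
Sum = Δs · [f(-7/3) + f(-2) + f(-5/3)].
Sum ≈ -0.8759.

-0.8759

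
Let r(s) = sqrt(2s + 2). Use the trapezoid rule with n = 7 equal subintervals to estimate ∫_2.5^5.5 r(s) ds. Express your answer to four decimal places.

9.4491

Δs = (5.5 − 2.5)/7 = 3/7.
r(2.5) ≈ 2.6458, r(41/14) ≈ 2.8031, r(47/14) ≈ 2.9520, r(53/14) ≈ 3.0938, r(59/14) ≈ 3.2293, r(65/14) ≈ 3.3594, r(71/14) ≈ 3.4847, r(5.5) ≈ 3.6056.
T_7 = (Δs/2)·[r(s_0) + 2r(s_1) + ... + 2r(s_{6}) + r(s_7)].
Sum ≈ 9.4491.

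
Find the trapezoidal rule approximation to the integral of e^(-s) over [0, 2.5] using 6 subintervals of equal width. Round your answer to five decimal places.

Δs = (2.5 − 0)/6 = 5/12.
f(0) ≈ 1.00000, f(5/12) ≈ 0.65924, f(5/6) ≈ 0.43460, f(1.25) ≈ 0.28650, f(5/3) ≈ 0.18888, f(25/12) ≈ 0.12451, f(2.5) ≈ 0.08208.
T_6 = (Δs/2)·[f(s_0) + 2f(s_1) + ... + 2f(s_{5}) + f(s_6)].
Sum ≈ 0.93116.

0.93116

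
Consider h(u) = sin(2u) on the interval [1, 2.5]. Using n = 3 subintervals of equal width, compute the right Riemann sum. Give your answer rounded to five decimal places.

Δu = (2.5 − 1)/3 = 0.5.
Right endpoints: 1.5, 2, 2.5.
h(1.5) ≈ 0.14112, h(2) ≈ -0.75680, h(2.5) ≈ -0.95892.
Sum = Δu · [h(1.5) + h(2) + h(2.5)].
Sum ≈ -0.78730.

-0.78730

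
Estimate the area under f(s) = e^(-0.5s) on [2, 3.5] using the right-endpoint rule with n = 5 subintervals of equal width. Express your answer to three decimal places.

0.360

Δs = (3.5 − 2)/5 = 0.3.
Right endpoints: 2.3, 2.6, 2.9, 3.2, 3.5.
f(2.3) ≈ 0.317, f(2.6) ≈ 0.273, f(2.9) ≈ 0.235, f(3.2) ≈ 0.202, f(3.5) ≈ 0.174.
Sum = Δs · [f(2.3) + f(2.6) + f(2.9) + f(3.2) + f(3.5)].
Sum ≈ 0.360.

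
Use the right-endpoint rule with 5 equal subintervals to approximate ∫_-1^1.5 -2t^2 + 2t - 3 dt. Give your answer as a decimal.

-8.75

Δt = (1.5 − (-1))/5 = 0.5.
Right endpoints: -0.5, 0, 0.5, 1, 1.5.
f(-0.5) = -4.5, f(0) = -3, f(0.5) = -2.5, f(1) = -3, f(1.5) = -4.5.
Sum = Δt · [f(-0.5) + f(0) + f(0.5) + f(1) + f(1.5)].
Sum = -8.75.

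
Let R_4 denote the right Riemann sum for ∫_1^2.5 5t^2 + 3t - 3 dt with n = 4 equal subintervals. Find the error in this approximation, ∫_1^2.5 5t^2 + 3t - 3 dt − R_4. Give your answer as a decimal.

Exact integral: ∫_1^2.5 f(t) dt = 27.75.
R_4 = 33.69140625.
Error = 27.75 − 33.69140625 = -5.94140625.

-5.94140625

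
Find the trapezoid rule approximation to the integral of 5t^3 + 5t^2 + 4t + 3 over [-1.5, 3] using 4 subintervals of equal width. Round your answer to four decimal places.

Δt = (3 − (-1.5))/4 = 1.125.
f(-1.5) = -8.625, f(-0.375) = 993/512, f(0.75) = 10.921875, f(1.875) = 31251/512, f(3) = 195.
T_4 = (Δt/2)·[f(t_0) + 2f(t_1) + 2f(t_2) + 2f(t_3) + f(t_4)].
Sum ≈ 187.9717.

187.9717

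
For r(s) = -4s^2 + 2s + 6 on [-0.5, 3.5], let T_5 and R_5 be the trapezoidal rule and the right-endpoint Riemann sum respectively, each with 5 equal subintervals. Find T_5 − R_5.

16

T_5 = -23.04.
R_5 = -39.04.
T_5 − R_5 = 16.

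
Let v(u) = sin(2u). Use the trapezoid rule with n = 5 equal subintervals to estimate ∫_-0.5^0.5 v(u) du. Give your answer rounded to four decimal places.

0.0000

Δu = (0.5 − (-0.5))/5 = 0.2.
v(-0.5) ≈ -0.8415, v(-0.3) ≈ -0.5646, v(-0.1) ≈ -0.1987, v(0.1) ≈ 0.1987, v(0.3) ≈ 0.5646, v(0.5) ≈ 0.8415.
T_5 = (Δu/2)·[v(u_0) + 2v(u_1) + ... + 2v(u_{4}) + v(u_5)].
Sum ≈ 0.0000.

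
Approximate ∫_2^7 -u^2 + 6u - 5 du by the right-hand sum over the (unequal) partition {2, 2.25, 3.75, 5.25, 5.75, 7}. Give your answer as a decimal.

-12.359375

Subinterval widths: 0.25, 1.5, 1.5, 0.5, 1.25.
Right endpoints: 2.25, 3.75, 5.25, 5.75, 7.
f(2.25) = 3.4375, f(3.75) = 3.4375, f(5.25) = -1.0625, f(5.75) = -3.5625, f(7) = -12.
Sum = Σ Δu_i · f(u_i).
Sum = -12.359375.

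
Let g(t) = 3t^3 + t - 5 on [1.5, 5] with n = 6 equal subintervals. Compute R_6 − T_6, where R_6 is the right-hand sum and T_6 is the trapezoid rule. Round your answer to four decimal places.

R_6 ≈ 572.076823.
T_6 ≈ 464.634115.
R_6 − T_6 ≈ 107.4427.

107.4427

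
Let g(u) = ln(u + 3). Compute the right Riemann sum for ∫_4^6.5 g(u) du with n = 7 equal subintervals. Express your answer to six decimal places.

Δu = (6.5 − 4)/7 = 5/14.
Right endpoints: 61/14, 33/7, 71/14, 38/7, 81/14, 43/7, 6.5.
g(61/14) ≈ 1.995672, g(33/7) ≈ 2.043074, g(71/14) ≈ 2.088330, g(38/7) ≈ 2.131627, g(81/14) ≈ 2.173127, g(43/7) ≈ 2.212973, g(6.5) ≈ 2.251292.
Sum = Δu · [g(61/14) + g(33/7) + g(71/14) + ...].
Sum ≈ 5.320034.

5.320034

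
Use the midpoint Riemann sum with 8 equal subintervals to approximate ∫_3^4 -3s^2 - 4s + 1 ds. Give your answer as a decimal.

Δs = (4 − 3)/8 = 0.125.
Midpoints: 3.0625, 3.1875, 3.3125, 3.4375, 3.5625, 3.6875, 3.8125, 3.9375.
f(3.0625) = -39.38671875, f(3.1875) = -42.23046875, f(3.3125) = -45.16796875, f(3.4375) = -48.19921875, f(3.5625) = -51.32421875, f(3.6875) = -54.54296875, f(3.8125) = -57.85546875, f(3.9375) = -61.26171875.
Sum = Δs · [f(3.0625) + f(3.1875) + f(3.3125) + ...].
Sum = -49.99609375.

-49.99609375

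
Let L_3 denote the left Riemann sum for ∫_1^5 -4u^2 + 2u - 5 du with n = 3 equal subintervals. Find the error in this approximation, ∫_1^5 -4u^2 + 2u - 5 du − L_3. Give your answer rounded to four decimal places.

Exact integral: ∫_1^5 f(u) du ≈ -161.333333.
L_3 ≈ -107.407407.
Error ≈ -161.333333 − (-107.407407) ≈ -53.9259.

-53.9259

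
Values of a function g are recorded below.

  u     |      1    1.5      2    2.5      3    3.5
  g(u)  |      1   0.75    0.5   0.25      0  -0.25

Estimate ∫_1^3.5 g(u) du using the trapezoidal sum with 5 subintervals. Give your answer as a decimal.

Δu = 0.5.
T_5 = (0.5/2)·[1 + 2·0.75 + 2·0.5 + 2·0.25 + 2·0 + (-0.25)] = 0.9375.

0.9375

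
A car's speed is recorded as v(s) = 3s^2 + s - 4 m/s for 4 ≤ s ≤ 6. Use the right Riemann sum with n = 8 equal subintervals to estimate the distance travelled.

161.8125

Δs = (6 − 4)/8 = 0.25.
Right endpoints: 4.25, 4.5, 4.75, 5, 5.25, 5.5, 5.75, 6.
v(4.25) = 54.4375, v(4.5) = 61.25, v(4.75) = 68.4375, v(5) = 76, v(5.25) = 83.9375, v(5.5) = 92.25, v(5.75) = 100.9375, v(6) = 110.
Sum = Δs · [v(4.25) + v(4.5) + v(4.75) + ...].
Sum = 161.8125.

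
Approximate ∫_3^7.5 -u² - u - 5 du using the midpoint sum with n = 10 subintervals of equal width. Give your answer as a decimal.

Δu = (7.5 − 3)/10 = 0.45.
Midpoints: 3.225, 3.675, 4.125, 4.575, 5.025, 5.475, 5.925, 6.375, 6.825, 7.275.
f(3.225) = -18.625625, f(3.675) = -22.180625, f(4.125) = -26.140625, f(4.575) = -30.505625, f(5.025) = -35.275625, f(5.475) = -40.450625, f(5.925) = -46.030625, f(6.375) = -52.015625, f(6.825) = -58.405625, f(7.275) = -65.200625.
Sum = Δu · [f(3.225) + f(3.675) + f(4.125) + ...].
Sum = -177.6740625.

-177.6740625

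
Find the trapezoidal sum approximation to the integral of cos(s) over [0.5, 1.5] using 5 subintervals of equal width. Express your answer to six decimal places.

0.516341

Δs = (1.5 − 0.5)/5 = 0.2.
f(0.5) ≈ 0.877583, f(0.7) ≈ 0.764842, f(0.9) ≈ 0.621610, f(1.1) ≈ 0.453596, f(1.3) ≈ 0.267499, f(1.5) ≈ 0.070737.
T_5 = (Δs/2)·[f(s_0) + 2f(s_1) + ... + 2f(s_{4}) + f(s_5)].
Sum ≈ 0.516341.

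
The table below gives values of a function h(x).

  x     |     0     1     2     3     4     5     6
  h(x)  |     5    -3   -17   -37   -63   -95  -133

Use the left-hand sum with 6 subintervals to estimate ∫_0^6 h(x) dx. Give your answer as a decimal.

Δx = 1.
Sum = 1·[5 + (-3) + (-17) + (-37) + (-63) + (-95)] = -210.

-210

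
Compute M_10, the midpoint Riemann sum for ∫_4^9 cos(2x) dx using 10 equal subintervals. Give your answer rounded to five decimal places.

-0.90752

Δx = (9 − 4)/10 = 0.5.
Midpoints: 4.25, 4.75, 5.25, 5.75, 6.25, 6.75, 7.25, 7.75, 8.25, 8.75.
f(4.25) ≈ -0.60201, f(4.75) ≈ -0.99717, f(5.25) ≈ -0.47554, f(5.75) ≈ 0.48330, f(6.25) ≈ 0.99780, f(6.75) ≈ 0.59492, f(7.25) ≈ -0.35492, f(7.75) ≈ -0.97845, f(8.25) ≈ -0.70240, f(8.75) ≈ 0.21944.
Sum = Δx · [f(4.25) + f(4.75) + f(5.25) + ...].
Sum ≈ -0.90752.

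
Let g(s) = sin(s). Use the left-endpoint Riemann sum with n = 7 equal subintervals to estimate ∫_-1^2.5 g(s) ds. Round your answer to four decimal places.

Δs = (2.5 − (-1))/7 = 0.5.
Left endpoints: -1, -0.5, 0, 0.5, 1, 1.5, 2.
g(-1) ≈ -0.8415, g(-0.5) ≈ -0.4794, g(0) ≈ 0.0000, g(0.5) ≈ 0.4794, g(1) ≈ 0.8415, g(1.5) ≈ 0.9975, g(2) ≈ 0.9093.
Sum = Δs · [g(-1) + g(-0.5) + g(0) + ...].
Sum ≈ 0.9534.

0.9534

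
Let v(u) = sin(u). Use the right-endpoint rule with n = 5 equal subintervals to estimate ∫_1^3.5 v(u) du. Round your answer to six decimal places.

Δu = (3.5 − 1)/5 = 0.5.
Right endpoints: 1.5, 2, 2.5, 3, 3.5.
v(1.5) ≈ 0.997495, v(2) ≈ 0.909297, v(2.5) ≈ 0.598472, v(3) ≈ 0.141120, v(3.5) ≈ -0.350783.
Sum = Δu · [v(1.5) + v(2) + v(2.5) + v(3) + v(3.5)].
Sum ≈ 1.147801.

1.147801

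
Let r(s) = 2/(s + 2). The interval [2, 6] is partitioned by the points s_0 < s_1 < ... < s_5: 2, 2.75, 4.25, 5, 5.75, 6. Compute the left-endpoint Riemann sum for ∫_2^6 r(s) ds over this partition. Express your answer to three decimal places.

1.525

Subinterval widths: 0.75, 1.5, 0.75, 0.75, 0.25.
Left endpoints: 2, 2.75, 4.25, 5, 5.75.
r(2) = 0.5, r(2.75) = 8/19, r(4.25) = 0.32, r(5) = 2/7, r(5.75) = 8/31.
Sum = Σ Δs_i · r(s_i).
Sum ≈ 1.525.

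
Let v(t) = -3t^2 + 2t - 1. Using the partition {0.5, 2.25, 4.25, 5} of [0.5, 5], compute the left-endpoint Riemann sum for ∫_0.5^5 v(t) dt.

-59.703125

Subinterval widths: 1.75, 2, 0.75.
Left endpoints: 0.5, 2.25, 4.25.
v(0.5) = -0.75, v(2.25) = -11.6875, v(4.25) = -46.6875.
Sum = Σ Δt_i · v(t_i).
Sum = -59.703125.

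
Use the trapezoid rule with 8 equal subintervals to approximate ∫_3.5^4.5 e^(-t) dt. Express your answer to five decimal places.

0.01911

Δt = (4.5 − 3.5)/8 = 0.125.
f(3.5) ≈ 0.03020, f(3.625) ≈ 0.02665, f(3.75) ≈ 0.02352, f(3.875) ≈ 0.02075, f(4) ≈ 0.01832, f(4.125) ≈ 0.01616, f(4.25) ≈ 0.01426, f(4.375) ≈ 0.01259, f(4.5) ≈ 0.01111.
T_8 = (Δt/2)·[f(t_0) + 2f(t_1) + ... + 2f(t_{7}) + f(t_8)].
Sum ≈ 0.01911.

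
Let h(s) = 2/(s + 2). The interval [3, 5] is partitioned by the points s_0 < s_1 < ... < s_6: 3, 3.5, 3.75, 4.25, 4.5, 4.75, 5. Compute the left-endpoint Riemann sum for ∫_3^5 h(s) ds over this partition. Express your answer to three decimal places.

Subinterval widths: 0.5, 0.25, 0.5, 0.25, 0.25, 0.25.
Left endpoints: 3, 3.5, 3.75, 4.25, 4.5, 4.75.
h(3) = 0.4, h(3.5) = 4/11, h(3.75) = 8/23, h(4.25) = 0.32, h(4.5) = 4/13, h(4.75) = 8/27.
Sum = Σ Δs_i · h(s_i).
Sum ≈ 0.696.

0.696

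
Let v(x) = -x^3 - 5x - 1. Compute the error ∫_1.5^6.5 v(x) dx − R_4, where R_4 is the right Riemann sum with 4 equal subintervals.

Exact integral: ∫_1.5^6.5 v(x) dx = -550.
R_4 = -750.78125.
Error = -550 − (-750.78125) = 200.78125.

200.78125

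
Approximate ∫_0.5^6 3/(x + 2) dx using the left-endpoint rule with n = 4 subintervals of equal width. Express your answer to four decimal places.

Δx = (6 − 0.5)/4 = 1.375.
Left endpoints: 0.5, 1.875, 3.25, 4.625.
f(0.5) = 1.2, f(1.875) = 24/31, f(3.25) = 4/7, f(4.625) = 24/53.
Sum = Δx · [f(0.5) + f(1.875) + f(3.25) + f(4.625)].
Sum ≈ 4.1229.

4.1229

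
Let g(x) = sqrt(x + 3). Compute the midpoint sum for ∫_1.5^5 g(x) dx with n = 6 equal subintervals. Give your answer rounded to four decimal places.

8.7218

Δx = (5 − 1.5)/6 = 7/12.
Midpoints: 43/24, 2.375, 71/24, 85/24, 4.125, 113/24.
g(43/24) ≈ 2.1890, g(2.375) ≈ 2.3184, g(71/24) ≈ 2.4410, g(85/24) ≈ 2.5577, g(4.125) ≈ 2.6693, g(113/24) ≈ 2.7764.
Sum = Δx · [g(43/24) + g(2.375) + g(71/24) + ...].
Sum ≈ 8.7218.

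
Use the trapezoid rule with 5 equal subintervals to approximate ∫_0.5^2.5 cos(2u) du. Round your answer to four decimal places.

-0.8517

Δu = (2.5 − 0.5)/5 = 0.4.
f(0.5) ≈ 0.5403, f(0.9) ≈ -0.2272, f(1.3) ≈ -0.8569, f(1.7) ≈ -0.9668, f(2.1) ≈ -0.4903, f(2.5) ≈ 0.2837.
T_5 = (Δu/2)·[f(u_0) + 2f(u_1) + ... + 2f(u_{4}) + f(u_5)].
Sum ≈ -0.8517.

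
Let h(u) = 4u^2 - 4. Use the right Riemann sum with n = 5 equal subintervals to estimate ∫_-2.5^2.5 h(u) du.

Δu = (2.5 − (-2.5))/5 = 1.
Right endpoints: -1.5, -0.5, 0.5, 1.5, 2.5.
h(-1.5) = 5, h(-0.5) = -3, h(0.5) = -3, h(1.5) = 5, h(2.5) = 21.
Sum = Δu · [h(-1.5) + h(-0.5) + h(0.5) + h(1.5) + h(2.5)].
Sum = 25.

25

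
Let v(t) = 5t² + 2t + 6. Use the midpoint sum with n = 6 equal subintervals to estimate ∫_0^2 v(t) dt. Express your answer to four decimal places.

29.2407

Δt = (2 − 0)/6 = 1/3.
Midpoints: 1/6, 0.5, 5/6, 7/6, 1.5, 11/6.
v(1/6) = 233/36, v(0.5) = 8.25, v(5/6) = 401/36, v(7/6) = 545/36, v(1.5) = 20.25, v(11/6) = 953/36.
Sum = Δt · [v(1/6) + v(0.5) + v(5/6) + ...].
Sum ≈ 29.2407.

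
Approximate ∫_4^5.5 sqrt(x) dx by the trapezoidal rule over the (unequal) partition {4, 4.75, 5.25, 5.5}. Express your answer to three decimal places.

3.265

Subinterval widths: 0.75, 0.5, 0.25.
f(4) ≈ 2.000, f(4.75) ≈ 2.179, f(5.25) ≈ 2.291, f(5.5) ≈ 2.345.
On each subinterval the trapezoid contributes (Δx_i/2)·[f(x_{i-1}) + f(x_i)].
Sum ≈ 3.265.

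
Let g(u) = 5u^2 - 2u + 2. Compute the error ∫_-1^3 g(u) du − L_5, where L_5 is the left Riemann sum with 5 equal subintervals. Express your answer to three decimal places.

Exact integral: ∫_-1^3 g(u) du ≈ 46.66667.
L_5 = 36.
Error ≈ 46.66667 − 36 ≈ 10.667.

10.667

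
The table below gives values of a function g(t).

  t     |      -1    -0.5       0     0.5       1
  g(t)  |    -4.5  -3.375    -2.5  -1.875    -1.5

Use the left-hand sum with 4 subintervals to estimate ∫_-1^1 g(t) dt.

-6.125

Δt = 0.5.
Sum = 0.5·[(-4.5) + (-3.375) + (-2.5) + (-1.875)] = -6.125.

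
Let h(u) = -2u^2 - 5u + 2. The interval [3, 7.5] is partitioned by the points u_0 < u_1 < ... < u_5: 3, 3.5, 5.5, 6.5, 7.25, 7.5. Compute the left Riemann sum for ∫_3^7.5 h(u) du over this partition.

Subinterval widths: 0.5, 2, 1, 0.75, 0.25.
Left endpoints: 3, 3.5, 5.5, 6.5, 7.25.
h(3) = -31, h(3.5) = -40, h(5.5) = -86, h(6.5) = -115, h(7.25) = -139.375.
Sum = Σ Δu_i · h(u_i).
Sum = -302.59375.

-302.59375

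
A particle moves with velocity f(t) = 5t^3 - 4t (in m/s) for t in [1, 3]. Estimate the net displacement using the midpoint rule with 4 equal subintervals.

Δt = (3 − 1)/4 = 0.5.
Midpoints: 1.25, 1.75, 2.25, 2.75.
f(1.25) = 4.765625, f(1.75) = 19.796875, f(2.25) = 47.953125, f(2.75) = 92.984375.
Sum = Δt · [f(1.25) + f(1.75) + f(2.25) + f(2.75)].
Sum = 82.75.

82.75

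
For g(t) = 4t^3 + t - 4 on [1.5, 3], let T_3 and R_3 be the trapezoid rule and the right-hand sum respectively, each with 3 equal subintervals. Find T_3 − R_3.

T_3 = 75.
R_3 = 99.
T_3 − R_3 = -24.

-24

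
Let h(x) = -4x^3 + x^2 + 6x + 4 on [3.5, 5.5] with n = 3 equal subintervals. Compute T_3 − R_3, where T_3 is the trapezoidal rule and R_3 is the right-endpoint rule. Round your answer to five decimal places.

154.66667

T_3 ≈ -669.6851852.
R_3 ≈ -824.3518519.
T_3 − R_3 ≈ 154.66667.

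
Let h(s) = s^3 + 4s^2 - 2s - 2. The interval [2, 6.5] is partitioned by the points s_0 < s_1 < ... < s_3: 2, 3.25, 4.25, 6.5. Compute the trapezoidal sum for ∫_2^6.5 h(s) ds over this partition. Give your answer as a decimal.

Subinterval widths: 1.25, 1, 2.25.
h(2) = 18, h(3.25) = 68.078125, h(4.25) = 138.515625, h(6.5) = 428.625.
On each subinterval the trapezoid contributes (Δs_i/2)·[h(s_{i-1}) + h(s_i)].
Sum = 795.12890625.

795.12890625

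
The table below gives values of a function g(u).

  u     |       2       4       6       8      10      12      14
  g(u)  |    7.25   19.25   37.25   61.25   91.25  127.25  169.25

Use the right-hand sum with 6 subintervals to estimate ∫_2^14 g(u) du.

1011

Δu = 2.
Sum = 2·[19.25 + 37.25 + 61.25 + 91.25 + 127.25 + 169.25] = 1011.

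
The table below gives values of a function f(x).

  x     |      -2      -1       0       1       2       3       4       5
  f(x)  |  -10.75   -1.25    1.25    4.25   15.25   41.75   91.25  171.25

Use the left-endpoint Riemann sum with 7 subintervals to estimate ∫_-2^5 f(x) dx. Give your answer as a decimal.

Δx = 1.
Sum = 1·[(-10.75) + (-1.25) + 1.25 + 4.25 + 15.25 + 41.75 + 91.25] = 141.75.

141.75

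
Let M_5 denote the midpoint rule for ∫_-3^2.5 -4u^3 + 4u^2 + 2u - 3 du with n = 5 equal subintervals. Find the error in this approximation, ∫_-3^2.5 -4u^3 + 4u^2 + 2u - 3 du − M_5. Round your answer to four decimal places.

Exact integral: ∫_-3^2.5 f(u) du ≈ 79.520833.
M_5 = 75.63875.
Error ≈ 79.520833 − 75.63875 ≈ 3.8821.

3.8821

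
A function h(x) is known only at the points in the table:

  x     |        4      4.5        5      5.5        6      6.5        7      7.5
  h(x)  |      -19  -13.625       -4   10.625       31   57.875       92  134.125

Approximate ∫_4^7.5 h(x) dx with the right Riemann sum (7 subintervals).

Δx = 0.5.
Sum = 0.5·[(-13.625) + (-4) + 10.625 + 31 + 57.875 + 92 + 134.125] = 154.

154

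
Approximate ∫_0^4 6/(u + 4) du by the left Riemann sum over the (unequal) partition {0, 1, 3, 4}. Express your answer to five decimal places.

4.75714

Subinterval widths: 1, 2, 1.
Left endpoints: 0, 1, 3.
f(0) = 1.5, f(1) = 1.2, f(3) = 6/7.
Sum = Σ Δu_i · f(u_i).
Sum ≈ 4.75714.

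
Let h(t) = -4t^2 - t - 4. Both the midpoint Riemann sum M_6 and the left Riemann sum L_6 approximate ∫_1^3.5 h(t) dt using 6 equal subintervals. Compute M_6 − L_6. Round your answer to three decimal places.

M_6 ≈ -71.31366.
L_6 ≈ -61.85185.
M_6 − L_6 ≈ -9.462.

-9.462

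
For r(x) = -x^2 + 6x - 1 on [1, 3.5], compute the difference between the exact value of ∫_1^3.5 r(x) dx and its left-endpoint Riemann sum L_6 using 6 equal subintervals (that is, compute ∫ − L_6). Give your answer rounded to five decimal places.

0.85359

Exact integral: ∫_1^3.5 r(x) dx ≈ 17.2916667.
L_6 ≈ 16.4380787.
Error ≈ 17.2916667 − 16.4380787 ≈ 0.85359.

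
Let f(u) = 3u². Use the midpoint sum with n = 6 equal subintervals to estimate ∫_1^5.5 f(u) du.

164.7421875

Δu = (5.5 − 1)/6 = 0.75.
Midpoints: 1.375, 2.125, 2.875, 3.625, 4.375, 5.125.
f(1.375) = 5.671875, f(2.125) = 13.546875, f(2.875) = 24.796875, f(3.625) = 39.421875, f(4.375) = 57.421875, f(5.125) = 78.796875.
Sum = Δu · [f(1.375) + f(2.125) + f(2.875) + ...].
Sum = 164.7421875.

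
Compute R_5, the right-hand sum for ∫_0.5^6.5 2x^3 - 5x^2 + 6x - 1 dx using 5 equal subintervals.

Δx = (6.5 − 0.5)/5 = 1.2.
Right endpoints: 1.7, 2.9, 4.1, 5.3, 6.5.
f(1.7) = 4.576, f(2.9) = 23.128, f(4.1) = 77.392, f(5.3) = 188.104, f(6.5) = 376.
Sum = Δx · [f(1.7) + f(2.9) + f(4.1) + f(5.3) + f(6.5)].
Sum = 803.04.

803.04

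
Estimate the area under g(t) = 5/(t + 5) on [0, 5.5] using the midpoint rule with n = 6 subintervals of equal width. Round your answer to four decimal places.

Δt = (5.5 − 0)/6 = 11/12.
Midpoints: 11/24, 1.375, 55/24, 77/24, 4.125, 121/24.
g(11/24) = 120/131, g(1.375) = 40/51, g(55/24) = 24/35, g(77/24) = 120/197, g(4.125) = 40/73, g(121/24) = 120/241.
Sum = Δt · [g(11/24) + g(1.375) + g(55/24) + ...].
Sum ≈ 3.7043.

3.7043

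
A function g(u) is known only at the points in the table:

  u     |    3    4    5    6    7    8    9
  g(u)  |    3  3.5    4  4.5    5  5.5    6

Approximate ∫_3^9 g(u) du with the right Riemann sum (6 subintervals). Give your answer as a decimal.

28.5

Δu = 1.
Sum = 1·[3.5 + 4 + 4.5 + 5 + 5.5 + 6] = 28.5.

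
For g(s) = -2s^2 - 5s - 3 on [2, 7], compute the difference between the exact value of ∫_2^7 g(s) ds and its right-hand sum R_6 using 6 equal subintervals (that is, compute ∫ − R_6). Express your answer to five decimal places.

49.07407

Exact integral: ∫_2^7 g(s) ds ≈ -350.8333333.
R_6 ≈ -399.9074074.
Error ≈ -350.8333333 − (-399.9074074) ≈ 49.07407.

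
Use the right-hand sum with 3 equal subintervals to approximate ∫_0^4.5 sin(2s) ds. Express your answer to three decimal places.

0.411

Δs = (4.5 − 0)/3 = 1.5.
Right endpoints: 1.5, 3, 4.5.
f(1.5) ≈ 0.141, f(3) ≈ -0.279, f(4.5) ≈ 0.412.
Sum = Δs · [f(1.5) + f(3) + f(4.5)].
Sum ≈ 0.411.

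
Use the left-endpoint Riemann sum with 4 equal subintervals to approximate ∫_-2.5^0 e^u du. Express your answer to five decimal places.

Δu = (0 − (-2.5))/4 = 0.625.
Left endpoints: -2.5, -1.875, -1.25, -0.625.
f(-2.5) ≈ 0.08208, f(-1.875) ≈ 0.15335, f(-1.25) ≈ 0.28650, f(-0.625) ≈ 0.53526.
Sum = Δu · [f(-2.5) + f(-1.875) + f(-1.25) + f(-0.625)].
Sum ≈ 0.66075.

0.66075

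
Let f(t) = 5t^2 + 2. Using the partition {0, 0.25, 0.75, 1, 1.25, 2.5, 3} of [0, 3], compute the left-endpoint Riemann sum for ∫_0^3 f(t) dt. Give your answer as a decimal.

33.5

Subinterval widths: 0.25, 0.5, 0.25, 0.25, 1.25, 0.5.
Left endpoints: 0, 0.25, 0.75, 1, 1.25, 2.5.
f(0) = 2, f(0.25) = 2.3125, f(0.75) = 4.8125, f(1) = 7, f(1.25) = 9.8125, f(2.5) = 33.25.
Sum = Σ Δt_i · f(t_i).
Sum = 33.5.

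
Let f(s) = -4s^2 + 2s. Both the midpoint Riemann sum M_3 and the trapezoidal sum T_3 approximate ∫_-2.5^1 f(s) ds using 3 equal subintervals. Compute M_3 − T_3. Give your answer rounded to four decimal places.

M_3 ≈ -25.828704.
T_3 ≈ -30.592593.
M_3 − T_3 ≈ 4.7639.

4.7639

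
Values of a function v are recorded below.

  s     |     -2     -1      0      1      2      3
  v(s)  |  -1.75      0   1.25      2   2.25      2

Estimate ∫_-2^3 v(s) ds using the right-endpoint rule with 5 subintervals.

Δs = 1.
Sum = 1·[0 + 1.25 + 2 + 2.25 + 2] = 7.5.

7.5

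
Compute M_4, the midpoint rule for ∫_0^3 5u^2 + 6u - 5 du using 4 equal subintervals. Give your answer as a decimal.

56.296875

Δu = (3 − 0)/4 = 0.75.
Midpoints: 0.375, 1.125, 1.875, 2.625.
f(0.375) = -2.046875, f(1.125) = 8.078125, f(1.875) = 23.828125, f(2.625) = 45.203125.
Sum = Δu · [f(0.375) + f(1.125) + f(1.875) + f(2.625)].
Sum = 56.296875.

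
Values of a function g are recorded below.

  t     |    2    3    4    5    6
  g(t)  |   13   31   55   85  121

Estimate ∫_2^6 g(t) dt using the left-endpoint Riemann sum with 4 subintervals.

184

Δt = 1.
Sum = 1·[13 + 31 + 55 + 85] = 184.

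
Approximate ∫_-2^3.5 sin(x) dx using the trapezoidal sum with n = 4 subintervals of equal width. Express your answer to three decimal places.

Δx = (3.5 − (-2))/4 = 1.375.
f(-2) ≈ -0.909, f(-0.625) ≈ -0.585, f(0.75) ≈ 0.682, f(2.125) ≈ 0.850, f(3.5) ≈ -0.351.
T_4 = (Δx/2)·[f(x_0) + 2f(x_1) + 2f(x_2) + 2f(x_3) + f(x_4)].
Sum ≈ 0.436.

0.436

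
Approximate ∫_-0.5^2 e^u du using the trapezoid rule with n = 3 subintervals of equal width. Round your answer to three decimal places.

Δu = (2 − (-0.5))/3 = 5/6.
f(-0.5) ≈ 0.607, f(1/3) ≈ 1.396, f(7/6) ≈ 3.211, f(2) ≈ 7.389.
T_3 = (Δu/2)·[f(u_0) + 2f(u_1) + 2f(u_2) + f(u_3)].
Sum ≈ 7.171.

7.171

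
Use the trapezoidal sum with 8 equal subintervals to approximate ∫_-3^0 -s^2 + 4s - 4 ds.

-39.0703125

Δs = (0 − (-3))/8 = 0.375.
f(-3) = -25, f(-2.625) = -21.390625, f(-2.25) = -18.0625, f(-1.875) = -15.015625, f(-1.5) = -12.25, f(-1.125) = -9.765625, f(-0.75) = -7.5625, f(-0.375) = -5.640625, f(0) = -4.
T_8 = (Δs/2)·[f(s_0) + 2f(s_1) + ... + 2f(s_{7}) + f(s_8)].
Sum = -39.0703125.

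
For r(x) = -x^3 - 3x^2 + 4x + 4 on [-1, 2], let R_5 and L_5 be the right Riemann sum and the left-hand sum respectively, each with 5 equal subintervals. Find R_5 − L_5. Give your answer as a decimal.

R_5 = 2.64.
L_5 = 6.24.
R_5 − L_5 = -3.6.

-3.6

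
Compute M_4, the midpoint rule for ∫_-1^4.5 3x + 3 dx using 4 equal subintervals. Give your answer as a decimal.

Δx = (4.5 − (-1))/4 = 1.375.
Midpoints: -0.3125, 1.0625, 2.4375, 3.8125.
f(-0.3125) = 2.0625, f(1.0625) = 6.1875, f(2.4375) = 10.3125, f(3.8125) = 14.4375.
Sum = Δx · [f(-0.3125) + f(1.0625) + f(2.4375) + f(3.8125)].
Sum = 45.375.

45.375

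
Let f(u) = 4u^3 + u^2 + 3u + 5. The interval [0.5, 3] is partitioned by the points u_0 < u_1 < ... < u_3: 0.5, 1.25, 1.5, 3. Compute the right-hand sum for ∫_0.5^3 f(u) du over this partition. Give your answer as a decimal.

216.40625

Subinterval widths: 0.75, 0.25, 1.5.
Right endpoints: 1.25, 1.5, 3.
f(1.25) = 18.125, f(1.5) = 25.25, f(3) = 131.
Sum = Σ Δu_i · f(u_i).
Sum = 216.40625.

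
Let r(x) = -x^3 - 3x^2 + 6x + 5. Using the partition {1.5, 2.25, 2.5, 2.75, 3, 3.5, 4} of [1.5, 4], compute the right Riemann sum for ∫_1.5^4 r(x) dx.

-91.2109375

Subinterval widths: 0.75, 0.25, 0.25, 0.25, 0.5, 0.5.
Right endpoints: 2.25, 2.5, 2.75, 3, 3.5, 4.
r(2.25) = -8.078125, r(2.5) = -14.375, r(2.75) = -21.984375, r(3) = -31, r(3.5) = -53.625, r(4) = -83.
Sum = Σ Δx_i · r(x_i).
Sum = -91.2109375.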